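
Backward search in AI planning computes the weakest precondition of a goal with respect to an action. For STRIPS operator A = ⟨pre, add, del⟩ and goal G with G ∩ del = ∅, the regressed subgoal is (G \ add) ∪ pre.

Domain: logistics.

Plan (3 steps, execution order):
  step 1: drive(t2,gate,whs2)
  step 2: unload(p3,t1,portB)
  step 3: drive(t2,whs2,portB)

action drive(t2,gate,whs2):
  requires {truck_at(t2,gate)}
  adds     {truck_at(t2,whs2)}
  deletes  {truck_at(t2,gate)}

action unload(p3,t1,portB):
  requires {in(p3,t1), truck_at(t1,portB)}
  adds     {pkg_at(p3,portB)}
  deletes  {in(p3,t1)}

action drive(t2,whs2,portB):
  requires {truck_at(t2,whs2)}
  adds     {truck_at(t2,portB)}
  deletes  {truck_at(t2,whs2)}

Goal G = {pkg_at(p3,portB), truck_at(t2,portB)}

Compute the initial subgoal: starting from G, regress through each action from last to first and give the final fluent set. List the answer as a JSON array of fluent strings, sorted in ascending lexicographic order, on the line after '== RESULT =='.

Work backward from the goal:
  through step 3 (drive(t2,whs2,portB)): drop {truck_at(t2,portB)}, keep {pkg_at(p3,portB)}, require {truck_at(t2,whs2)}
    → {pkg_at(p3,portB), truck_at(t2,whs2)}
  through step 2 (unload(p3,t1,portB)): drop {pkg_at(p3,portB)}, keep {truck_at(t2,whs2)}, require {in(p3,t1), truck_at(t1,portB)}
    → {in(p3,t1), truck_at(t1,portB), truck_at(t2,whs2)}
  through step 1 (drive(t2,gate,whs2)): drop {truck_at(t2,whs2)}, keep {in(p3,t1), truck_at(t1,portB)}, require {truck_at(t2,gate)}
    → {in(p3,t1), truck_at(t1,portB), truck_at(t2,gate)}

== RESULT ==
["in(p3,t1)", "truck_at(t1,portB)", "truck_at(t2,gate)"]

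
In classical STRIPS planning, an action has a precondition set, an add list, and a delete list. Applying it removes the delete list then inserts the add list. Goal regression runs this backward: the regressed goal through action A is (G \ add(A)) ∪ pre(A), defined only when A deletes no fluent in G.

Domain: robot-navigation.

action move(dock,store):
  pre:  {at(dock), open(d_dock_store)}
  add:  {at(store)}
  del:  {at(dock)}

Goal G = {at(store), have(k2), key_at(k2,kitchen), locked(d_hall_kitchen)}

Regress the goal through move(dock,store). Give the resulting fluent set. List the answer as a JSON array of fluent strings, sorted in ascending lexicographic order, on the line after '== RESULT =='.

Compute (G \ add) ∪ pre:
  G ∩ del = {}  (empty — regression defined)
  G \ add = {at(store), have(k2), key_at(k2,kitchen), locked(d_hall_kitchen)} \ {at(store)} = {have(k2), key_at(k2,kitchen), locked(d_hall_kitchen)}
  ∪ pre   = {have(k2), key_at(k2,kitchen), locked(d_hall_kitchen)} ∪ {at(dock), open(d_dock_store)}
          = {at(dock), have(k2), key_at(k2,kitchen), locked(d_hall_kitchen), open(d_dock_store)}

== RESULT ==
["at(dock)", "have(k2)", "key_at(k2,kitchen)", "locked(d_hall_kitchen)", "open(d_dock_store)"]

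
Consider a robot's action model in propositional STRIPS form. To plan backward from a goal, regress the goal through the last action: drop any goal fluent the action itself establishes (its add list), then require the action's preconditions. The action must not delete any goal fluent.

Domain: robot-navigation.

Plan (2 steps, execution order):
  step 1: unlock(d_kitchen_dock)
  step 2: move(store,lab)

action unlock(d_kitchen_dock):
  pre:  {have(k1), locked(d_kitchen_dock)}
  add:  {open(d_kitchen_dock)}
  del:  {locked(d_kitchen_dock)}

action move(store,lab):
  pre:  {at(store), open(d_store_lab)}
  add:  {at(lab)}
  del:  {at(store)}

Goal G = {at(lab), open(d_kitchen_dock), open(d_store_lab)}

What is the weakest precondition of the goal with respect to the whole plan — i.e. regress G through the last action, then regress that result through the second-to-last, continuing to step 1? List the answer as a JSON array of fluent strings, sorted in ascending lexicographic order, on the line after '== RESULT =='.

Regress step by step:
  through step 2 (move(store,lab)): drop {at(lab)}, keep {open(d_kitchen_dock), open(d_store_lab)}, require {at(store), open(d_store_lab)}
    → {at(store), open(d_kitchen_dock), open(d_store_lab)}
  through step 1 (unlock(d_kitchen_dock)): drop {open(d_kitchen_dock)}, keep {at(store), open(d_store_lab)}, require {have(k1), locked(d_kitchen_dock)}
    → {at(store), have(k1), locked(d_kitchen_dock), open(d_store_lab)}

== RESULT ==
["at(store)", "have(k1)", "locked(d_kitchen_dock)", "open(d_store_lab)"]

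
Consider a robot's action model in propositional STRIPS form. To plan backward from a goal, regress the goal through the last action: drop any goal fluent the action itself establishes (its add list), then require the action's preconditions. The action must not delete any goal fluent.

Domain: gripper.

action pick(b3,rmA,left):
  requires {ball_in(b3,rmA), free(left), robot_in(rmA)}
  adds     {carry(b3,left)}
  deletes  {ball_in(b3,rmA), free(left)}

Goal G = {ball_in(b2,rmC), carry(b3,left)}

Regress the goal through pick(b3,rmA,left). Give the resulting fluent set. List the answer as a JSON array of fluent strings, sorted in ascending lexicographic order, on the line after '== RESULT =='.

Compute (G \ add) ∪ pre:
  G ∩ del = {}  (empty — regression defined)
  G \ add = {ball_in(b2,rmC), carry(b3,left)} \ {carry(b3,left)} = {ball_in(b2,rmC)}
  ∪ pre   = {ball_in(b2,rmC)} ∪ {ball_in(b3,rmA), free(left), robot_in(rmA)}
          = {ball_in(b2,rmC), ball_in(b3,rmA), free(left), robot_in(rmA)}

== RESULT ==
["ball_in(b2,rmC)", "ball_in(b3,rmA)", "free(left)", "robot_in(rmA)"]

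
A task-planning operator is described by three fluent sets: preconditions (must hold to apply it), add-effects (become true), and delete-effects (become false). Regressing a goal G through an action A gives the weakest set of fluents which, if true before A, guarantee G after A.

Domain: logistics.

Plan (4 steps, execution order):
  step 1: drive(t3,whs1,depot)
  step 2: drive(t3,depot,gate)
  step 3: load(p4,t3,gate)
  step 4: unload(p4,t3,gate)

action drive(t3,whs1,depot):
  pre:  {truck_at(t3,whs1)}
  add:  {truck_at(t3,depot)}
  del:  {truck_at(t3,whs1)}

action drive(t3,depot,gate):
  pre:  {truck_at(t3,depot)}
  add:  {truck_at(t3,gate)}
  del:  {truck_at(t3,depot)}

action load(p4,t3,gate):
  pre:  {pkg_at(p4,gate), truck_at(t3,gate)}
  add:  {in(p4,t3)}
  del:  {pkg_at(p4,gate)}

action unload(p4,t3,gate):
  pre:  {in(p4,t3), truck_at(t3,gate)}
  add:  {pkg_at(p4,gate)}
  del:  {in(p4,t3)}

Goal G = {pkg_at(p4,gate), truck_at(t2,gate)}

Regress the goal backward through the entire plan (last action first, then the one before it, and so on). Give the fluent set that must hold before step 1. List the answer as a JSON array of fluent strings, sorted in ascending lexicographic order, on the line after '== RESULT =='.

Regress step by step:
  through step 4 (unload(p4,t3,gate)): drop {pkg_at(p4,gate)}, keep {truck_at(t2,gate)}, require {in(p4,t3), truck_at(t3,gate)}
    → {in(p4,t3), truck_at(t2,gate), truck_at(t3,gate)}
  through step 3 (load(p4,t3,gate)): drop {in(p4,t3)}, keep {truck_at(t2,gate), truck_at(t3,gate)}, require {pkg_at(p4,gate), truck_at(t3,gate)}
    → {pkg_at(p4,gate), truck_at(t2,gate), truck_at(t3,gate)}
  through step 2 (drive(t3,depot,gate)): drop {truck_at(t3,gate)}, keep {pkg_at(p4,gate), truck_at(t2,gate)}, require {truck_at(t3,depot)}
    → {pkg_at(p4,gate), truck_at(t2,gate), truck_at(t3,depot)}
  through step 1 (drive(t3,whs1,depot)): drop {truck_at(t3,depot)}, keep {pkg_at(p4,gate), truck_at(t2,gate)}, require {truck_at(t3,whs1)}
    → {pkg_at(p4,gate), truck_at(t2,gate), truck_at(t3,whs1)}

== RESULT ==
["pkg_at(p4,gate)", "truck_at(t2,gate)", "truck_at(t3,whs1)"]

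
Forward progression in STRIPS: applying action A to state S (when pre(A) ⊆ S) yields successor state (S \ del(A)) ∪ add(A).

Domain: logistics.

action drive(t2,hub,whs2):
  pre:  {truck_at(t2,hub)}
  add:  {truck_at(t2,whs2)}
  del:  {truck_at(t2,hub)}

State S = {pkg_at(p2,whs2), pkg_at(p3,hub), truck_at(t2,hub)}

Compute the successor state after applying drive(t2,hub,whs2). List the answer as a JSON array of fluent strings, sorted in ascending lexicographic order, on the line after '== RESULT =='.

Compute (S \ del) ∪ add:
  pre ⊆ S: {truck_at(t2,hub)} ⊆ S  — applicable
  S \ del = {pkg_at(p2,whs2), pkg_at(p3,hub)}
  ∪ add   = {pkg_at(p2,whs2), pkg_at(p3,hub), truck_at(t2,whs2)}

== RESULT ==
["pkg_at(p2,whs2)", "pkg_at(p3,hub)", "truck_at(t2,whs2)"]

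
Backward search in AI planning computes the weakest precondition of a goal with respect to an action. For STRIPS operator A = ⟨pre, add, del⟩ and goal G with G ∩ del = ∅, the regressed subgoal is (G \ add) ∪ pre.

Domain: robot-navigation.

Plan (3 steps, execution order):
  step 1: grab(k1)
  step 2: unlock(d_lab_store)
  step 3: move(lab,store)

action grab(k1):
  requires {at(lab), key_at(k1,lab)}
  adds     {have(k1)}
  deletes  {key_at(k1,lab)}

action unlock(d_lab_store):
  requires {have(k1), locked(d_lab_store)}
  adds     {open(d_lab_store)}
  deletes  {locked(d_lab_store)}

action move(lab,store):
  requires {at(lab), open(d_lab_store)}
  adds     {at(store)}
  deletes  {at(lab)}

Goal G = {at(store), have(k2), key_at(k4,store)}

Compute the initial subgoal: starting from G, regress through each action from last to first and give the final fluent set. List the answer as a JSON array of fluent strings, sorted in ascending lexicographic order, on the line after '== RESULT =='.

Work backward from the goal:
  through step 3 (move(lab,store)): drop {at(store)}, keep {have(k2), key_at(k4,store)}, require {at(lab), open(d_lab_store)}
    → {at(lab), have(k2), key_at(k4,store), open(d_lab_store)}
  through step 2 (unlock(d_lab_store)): drop {open(d_lab_store)}, keep {at(lab), have(k2), key_at(k4,store)}, require {have(k1), locked(d_lab_store)}
    → {at(lab), have(k1), have(k2), key_at(k4,store), locked(d_lab_store)}
  through step 1 (grab(k1)): drop {have(k1)}, keep {at(lab), have(k2), key_at(k4,store), locked(d_lab_store)}, require {at(lab), key_at(k1,lab)}
    → {at(lab), have(k2), key_at(k1,lab), key_at(k4,store), locked(d_lab_store)}

== RESULT ==
["at(lab)", "have(k2)", "key_at(k1,lab)", "key_at(k4,store)", "locked(d_lab_store)"]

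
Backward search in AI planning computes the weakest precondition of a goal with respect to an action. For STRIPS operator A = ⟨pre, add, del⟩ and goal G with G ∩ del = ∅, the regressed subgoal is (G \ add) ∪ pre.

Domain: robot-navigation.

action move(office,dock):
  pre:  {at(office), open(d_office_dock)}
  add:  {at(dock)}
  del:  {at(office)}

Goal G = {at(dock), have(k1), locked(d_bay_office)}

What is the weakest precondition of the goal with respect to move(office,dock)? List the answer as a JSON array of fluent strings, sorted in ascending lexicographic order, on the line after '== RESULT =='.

Compute (G \ add) ∪ pre:
  G ∩ del = {}  (empty — regression defined)
  G \ add = {at(dock), have(k1), locked(d_bay_office)} \ {at(dock)} = {have(k1), locked(d_bay_office)}
  ∪ pre   = {have(k1), locked(d_bay_office)} ∪ {at(office), open(d_office_dock)}
          = {at(office), have(k1), locked(d_bay_office), open(d_office_dock)}

== RESULT ==
["at(office)", "have(k1)", "locked(d_bay_office)", "open(d_office_dock)"]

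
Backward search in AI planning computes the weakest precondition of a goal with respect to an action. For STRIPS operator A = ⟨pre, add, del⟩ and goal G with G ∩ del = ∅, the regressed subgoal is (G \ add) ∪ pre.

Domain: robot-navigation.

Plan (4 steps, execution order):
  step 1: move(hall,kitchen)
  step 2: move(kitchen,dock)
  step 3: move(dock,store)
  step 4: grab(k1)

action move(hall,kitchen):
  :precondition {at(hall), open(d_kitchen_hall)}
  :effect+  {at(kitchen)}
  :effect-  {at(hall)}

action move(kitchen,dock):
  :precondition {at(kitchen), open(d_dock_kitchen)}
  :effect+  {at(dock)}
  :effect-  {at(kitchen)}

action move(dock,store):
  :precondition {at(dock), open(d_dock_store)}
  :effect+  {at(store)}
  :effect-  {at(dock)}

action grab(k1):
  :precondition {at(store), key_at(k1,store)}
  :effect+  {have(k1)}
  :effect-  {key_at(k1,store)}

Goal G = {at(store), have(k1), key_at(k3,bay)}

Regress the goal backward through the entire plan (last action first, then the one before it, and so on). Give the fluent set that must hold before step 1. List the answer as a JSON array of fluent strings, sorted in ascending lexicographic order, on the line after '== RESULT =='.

Work backward from the goal:
  through step 4 (grab(k1)): drop {have(k1)}, keep {at(store), key_at(k3,bay)}, require {at(store), key_at(k1,store)}
    → {at(store), key_at(k1,store), key_at(k3,bay)}
  through step 3 (move(dock,store)): drop {at(store)}, keep {key_at(k1,store), key_at(k3,bay)}, require {at(dock), open(d_dock_store)}
    → {at(dock), key_at(k1,store), key_at(k3,bay), open(d_dock_store)}
  through step 2 (move(kitchen,dock)): drop {at(dock)}, keep {key_at(k1,store), key_at(k3,bay), open(d_dock_store)}, require {at(kitchen), open(d_dock_kitchen)}
    → {at(kitchen), key_at(k1,store), key_at(k3,bay), open(d_dock_kitchen), open(d_dock_store)}
  through step 1 (move(hall,kitchen)): drop {at(kitchen)}, keep {key_at(k1,store), key_at(k3,bay), open(d_dock_kitchen), open(d_dock_store)}, require {at(hall), open(d_kitchen_hall)}
    → {at(hall), key_at(k1,store), key_at(k3,bay), open(d_dock_kitchen), open(d_dock_store), open(d_kitchen_hall)}

== RESULT ==
["at(hall)", "key_at(k1,store)", "key_at(k3,bay)", "open(d_dock_kitchen)", "open(d_dock_store)", "open(d_kitchen_hall)"]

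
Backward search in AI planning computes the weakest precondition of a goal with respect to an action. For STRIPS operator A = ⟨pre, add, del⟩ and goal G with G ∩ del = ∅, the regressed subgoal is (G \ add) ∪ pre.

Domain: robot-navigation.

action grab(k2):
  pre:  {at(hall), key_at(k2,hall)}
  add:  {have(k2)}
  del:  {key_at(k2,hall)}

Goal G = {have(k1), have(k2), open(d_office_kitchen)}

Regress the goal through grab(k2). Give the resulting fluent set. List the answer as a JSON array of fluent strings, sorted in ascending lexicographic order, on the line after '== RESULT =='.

Compute (G \ add) ∪ pre:
  G ∩ del = {}  (empty — regression defined)
  G \ add = {have(k1), have(k2), open(d_office_kitchen)} \ {have(k2)} = {have(k1), open(d_office_kitchen)}
  ∪ pre   = {have(k1), open(d_office_kitchen)} ∪ {at(hall), key_at(k2,hall)}
          = {at(hall), have(k1), key_at(k2,hall), open(d_office_kitchen)}

== RESULT ==
["at(hall)", "have(k1)", "key_at(k2,hall)", "open(d_office_kitchen)"]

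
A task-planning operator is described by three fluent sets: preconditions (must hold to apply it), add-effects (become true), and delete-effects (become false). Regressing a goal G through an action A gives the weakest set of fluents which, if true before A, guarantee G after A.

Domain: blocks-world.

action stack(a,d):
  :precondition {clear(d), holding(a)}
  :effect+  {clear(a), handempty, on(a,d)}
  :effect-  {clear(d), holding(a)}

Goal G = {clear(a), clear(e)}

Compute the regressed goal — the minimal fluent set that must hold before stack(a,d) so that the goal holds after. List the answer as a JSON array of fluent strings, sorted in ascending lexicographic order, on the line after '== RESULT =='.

Compute (G \ add) ∪ pre:
  G ∩ del = {}  (empty — regression defined)
  G \ add = {clear(a), clear(e)} \ {clear(a), handempty, on(a,d)} = {clear(e)}
  ∪ pre   = {clear(e)} ∪ {clear(d), holding(a)}
          = {clear(d), clear(e), holding(a)}

== RESULT ==
["clear(d)", "clear(e)", "holding(a)"]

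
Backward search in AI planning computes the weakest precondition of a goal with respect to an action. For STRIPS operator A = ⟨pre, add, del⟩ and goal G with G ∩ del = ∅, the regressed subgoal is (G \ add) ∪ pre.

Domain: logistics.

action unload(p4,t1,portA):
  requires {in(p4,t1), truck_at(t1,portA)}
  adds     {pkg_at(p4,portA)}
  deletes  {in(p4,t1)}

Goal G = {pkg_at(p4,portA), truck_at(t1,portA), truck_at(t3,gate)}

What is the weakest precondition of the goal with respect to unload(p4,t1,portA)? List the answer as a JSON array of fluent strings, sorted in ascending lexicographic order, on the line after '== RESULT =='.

Compute (G \ add) ∪ pre:
  G ∩ del = {}  (empty — regression defined)
  G \ add = {pkg_at(p4,portA), truck_at(t1,portA), truck_at(t3,gate)} \ {pkg_at(p4,portA)} = {truck_at(t1,portA), truck_at(t3,gate)}
  ∪ pre   = {truck_at(t1,portA), truck_at(t3,gate)} ∪ {in(p4,t1), truck_at(t1,portA)}
          = {in(p4,t1), truck_at(t1,portA), truck_at(t3,gate)}

== RESULT ==
["in(p4,t1)", "truck_at(t1,portA)", "truck_at(t3,gate)"]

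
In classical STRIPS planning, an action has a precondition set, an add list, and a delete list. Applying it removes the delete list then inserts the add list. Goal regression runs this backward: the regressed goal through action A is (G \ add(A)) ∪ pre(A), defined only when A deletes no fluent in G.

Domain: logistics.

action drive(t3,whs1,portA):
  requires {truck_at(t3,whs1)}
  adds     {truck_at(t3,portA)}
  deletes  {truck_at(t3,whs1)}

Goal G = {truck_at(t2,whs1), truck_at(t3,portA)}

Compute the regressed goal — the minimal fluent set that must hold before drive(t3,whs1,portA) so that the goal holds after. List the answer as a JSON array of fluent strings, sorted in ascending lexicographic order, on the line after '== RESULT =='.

Regress:
  G ∩ del = {}  (empty — regression defined)
  G \ add = {truck_at(t2,whs1), truck_at(t3,portA)} \ {truck_at(t3,portA)} = {truck_at(t2,whs1)}
  ∪ pre   = {truck_at(t2,whs1)} ∪ {truck_at(t3,whs1)}
          = {truck_at(t2,whs1), truck_at(t3,whs1)}

== RESULT ==
["truck_at(t2,whs1)", "truck_at(t3,whs1)"]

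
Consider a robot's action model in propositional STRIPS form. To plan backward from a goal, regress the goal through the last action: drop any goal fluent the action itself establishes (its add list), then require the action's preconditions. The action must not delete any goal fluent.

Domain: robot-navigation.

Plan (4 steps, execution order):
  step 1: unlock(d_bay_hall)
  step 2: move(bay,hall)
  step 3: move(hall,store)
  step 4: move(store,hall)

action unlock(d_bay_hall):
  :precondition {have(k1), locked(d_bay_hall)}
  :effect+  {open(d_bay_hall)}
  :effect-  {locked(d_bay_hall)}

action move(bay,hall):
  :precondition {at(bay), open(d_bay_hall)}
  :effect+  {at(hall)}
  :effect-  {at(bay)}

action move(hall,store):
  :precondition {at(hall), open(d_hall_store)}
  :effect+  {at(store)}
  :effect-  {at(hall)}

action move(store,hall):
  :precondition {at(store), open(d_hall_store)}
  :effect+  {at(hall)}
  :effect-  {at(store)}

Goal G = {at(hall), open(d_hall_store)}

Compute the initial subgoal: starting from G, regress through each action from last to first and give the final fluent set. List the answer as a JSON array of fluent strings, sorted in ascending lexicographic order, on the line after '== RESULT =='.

Regress step by step:
  through step 4 (move(store,hall)): drop {at(hall)}, keep {open(d_hall_store)}, require {at(store), open(d_hall_store)}
    → {at(store), open(d_hall_store)}
  through step 3 (move(hall,store)): drop {at(store)}, keep {open(d_hall_store)}, require {at(hall), open(d_hall_store)}
    → {at(hall), open(d_hall_store)}
  through step 2 (move(bay,hall)): drop {at(hall)}, keep {open(d_hall_store)}, require {at(bay), open(d_bay_hall)}
    → {at(bay), open(d_bay_hall), open(d_hall_store)}
  through step 1 (unlock(d_bay_hall)): drop {open(d_bay_hall)}, keep {at(bay), open(d_hall_store)}, require {have(k1), locked(d_bay_hall)}
    → {at(bay), have(k1), locked(d_bay_hall), open(d_hall_store)}

== RESULT ==
["at(bay)", "have(k1)", "locked(d_bay_hall)", "open(d_hall_store)"]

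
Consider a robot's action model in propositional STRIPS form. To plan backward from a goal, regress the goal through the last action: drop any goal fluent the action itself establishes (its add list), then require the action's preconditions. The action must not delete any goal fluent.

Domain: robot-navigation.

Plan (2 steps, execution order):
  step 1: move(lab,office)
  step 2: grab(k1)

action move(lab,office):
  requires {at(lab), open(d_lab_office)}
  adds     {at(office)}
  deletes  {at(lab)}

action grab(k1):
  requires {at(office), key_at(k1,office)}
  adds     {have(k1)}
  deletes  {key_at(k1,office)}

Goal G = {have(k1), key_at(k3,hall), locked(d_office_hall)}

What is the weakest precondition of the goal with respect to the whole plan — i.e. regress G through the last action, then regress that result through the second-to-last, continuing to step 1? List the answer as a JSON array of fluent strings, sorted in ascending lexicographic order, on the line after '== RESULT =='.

Regress step by step:
  through step 2 (grab(k1)): drop {have(k1)}, keep {key_at(k3,hall), locked(d_office_hall)}, require {at(office), key_at(k1,office)}
    → {at(office), key_at(k1,office), key_at(k3,hall), locked(d_office_hall)}
  through step 1 (move(lab,office)): drop {at(office)}, keep {key_at(k1,office), key_at(k3,hall), locked(d_office_hall)}, require {at(lab), open(d_lab_office)}
    → {at(lab), key_at(k1,office), key_at(k3,hall), locked(d_office_hall), open(d_lab_office)}

== RESULT ==
["at(lab)", "key_at(k1,office)", "key_at(k3,hall)", "locked(d_office_hall)", "open(d_lab_office)"]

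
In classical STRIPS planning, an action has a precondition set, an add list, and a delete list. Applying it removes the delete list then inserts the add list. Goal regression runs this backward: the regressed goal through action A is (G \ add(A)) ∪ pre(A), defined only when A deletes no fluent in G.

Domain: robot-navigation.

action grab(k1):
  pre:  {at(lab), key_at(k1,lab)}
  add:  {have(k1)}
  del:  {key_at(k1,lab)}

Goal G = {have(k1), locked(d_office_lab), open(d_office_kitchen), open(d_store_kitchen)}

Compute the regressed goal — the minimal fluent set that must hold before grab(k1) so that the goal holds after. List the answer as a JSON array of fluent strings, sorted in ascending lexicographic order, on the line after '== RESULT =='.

Regress:
  G ∩ del = {}  (empty — regression defined)
  G \ add = {have(k1), locked(d_office_lab), open(d_office_kitchen), open(d_store_kitchen)} \ {have(k1)} = {locked(d_office_lab), open(d_office_kitchen), open(d_store_kitchen)}
  ∪ pre   = {locked(d_office_lab), open(d_office_kitchen), open(d_store_kitchen)} ∪ {at(lab), key_at(k1,lab)}
          = {at(lab), key_at(k1,lab), locked(d_office_lab), open(d_office_kitchen), open(d_store_kitchen)}

== RESULT ==
["at(lab)", "key_at(k1,lab)", "locked(d_office_lab)", "open(d_office_kitchen)", "open(d_store_kitchen)"]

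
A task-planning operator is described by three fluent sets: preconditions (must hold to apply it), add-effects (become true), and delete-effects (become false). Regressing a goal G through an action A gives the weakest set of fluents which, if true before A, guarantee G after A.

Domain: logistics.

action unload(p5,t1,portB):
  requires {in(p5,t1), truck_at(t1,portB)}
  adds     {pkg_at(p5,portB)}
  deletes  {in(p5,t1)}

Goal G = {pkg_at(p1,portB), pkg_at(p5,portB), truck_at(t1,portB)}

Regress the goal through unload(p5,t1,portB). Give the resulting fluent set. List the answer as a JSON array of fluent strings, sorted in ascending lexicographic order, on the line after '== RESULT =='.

Compute (G \ add) ∪ pre:
  G ∩ del = {}  (empty — regression defined)
  G \ add = {pkg_at(p1,portB), pkg_at(p5,portB), truck_at(t1,portB)} \ {pkg_at(p5,portB)} = {pkg_at(p1,portB), truck_at(t1,portB)}
  ∪ pre   = {pkg_at(p1,portB), truck_at(t1,portB)} ∪ {in(p5,t1), truck_at(t1,portB)}
          = {in(p5,t1), pkg_at(p1,portB), truck_at(t1,portB)}

== RESULT ==
["in(p5,t1)", "pkg_at(p1,portB)", "truck_at(t1,portB)"]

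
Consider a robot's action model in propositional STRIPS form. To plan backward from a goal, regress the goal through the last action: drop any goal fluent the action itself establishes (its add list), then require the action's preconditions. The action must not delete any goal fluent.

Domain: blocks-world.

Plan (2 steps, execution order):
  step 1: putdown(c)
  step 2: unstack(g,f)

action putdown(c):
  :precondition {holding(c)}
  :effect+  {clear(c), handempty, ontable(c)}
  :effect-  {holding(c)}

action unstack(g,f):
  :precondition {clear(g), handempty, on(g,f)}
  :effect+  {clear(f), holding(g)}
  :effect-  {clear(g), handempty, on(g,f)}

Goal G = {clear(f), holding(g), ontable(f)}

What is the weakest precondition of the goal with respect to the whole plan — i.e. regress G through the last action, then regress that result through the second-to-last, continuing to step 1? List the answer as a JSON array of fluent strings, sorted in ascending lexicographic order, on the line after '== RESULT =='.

Work backward from the goal:
  through step 2 (unstack(g,f)): drop {clear(f), holding(g)}, keep {ontable(f)}, require {clear(g), handempty, on(g,f)}
    → {clear(g), handempty, on(g,f), ontable(f)}
  through step 1 (putdown(c)): drop {handempty}, keep {clear(g), on(g,f), ontable(f)}, require {holding(c)}
    → {clear(g), holding(c), on(g,f), ontable(f)}

== RESULT ==
["clear(g)", "holding(c)", "on(g,f)", "ontable(f)"]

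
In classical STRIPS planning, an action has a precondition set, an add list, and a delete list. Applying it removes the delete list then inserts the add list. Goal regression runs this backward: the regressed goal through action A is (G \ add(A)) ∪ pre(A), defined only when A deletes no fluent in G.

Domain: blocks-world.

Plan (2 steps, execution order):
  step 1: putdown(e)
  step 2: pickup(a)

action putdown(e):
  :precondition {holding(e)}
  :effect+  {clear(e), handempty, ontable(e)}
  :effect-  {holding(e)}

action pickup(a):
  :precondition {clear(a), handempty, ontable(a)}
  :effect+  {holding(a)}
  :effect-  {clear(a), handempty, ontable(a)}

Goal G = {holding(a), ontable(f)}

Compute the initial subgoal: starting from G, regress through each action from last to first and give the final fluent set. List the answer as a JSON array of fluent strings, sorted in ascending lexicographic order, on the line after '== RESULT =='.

Regress step by step:
  through step 2 (pickup(a)): drop {holding(a)}, keep {ontable(f)}, require {clear(a), handempty, ontable(a)}
    → {clear(a), handempty, ontable(a), ontable(f)}
  through step 1 (putdown(e)): drop {handempty}, keep {clear(a), ontable(a), ontable(f)}, require {holding(e)}
    → {clear(a), holding(e), ontable(a), ontable(f)}

== RESULT ==
["clear(a)", "holding(e)", "ontable(a)", "ontable(f)"]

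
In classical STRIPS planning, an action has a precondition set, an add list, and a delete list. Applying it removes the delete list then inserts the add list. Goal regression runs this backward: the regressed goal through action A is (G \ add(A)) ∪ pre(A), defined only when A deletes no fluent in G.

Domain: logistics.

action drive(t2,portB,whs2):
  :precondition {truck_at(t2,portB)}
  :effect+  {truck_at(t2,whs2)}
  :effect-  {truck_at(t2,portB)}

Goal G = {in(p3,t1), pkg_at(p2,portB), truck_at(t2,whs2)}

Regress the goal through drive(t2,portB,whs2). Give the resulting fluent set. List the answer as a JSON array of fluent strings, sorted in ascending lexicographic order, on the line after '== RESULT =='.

Regress:
  G ∩ del = {}  (empty — regression defined)
  G \ add = {in(p3,t1), pkg_at(p2,portB), truck_at(t2,whs2)} \ {truck_at(t2,whs2)} = {in(p3,t1), pkg_at(p2,portB)}
  ∪ pre   = {in(p3,t1), pkg_at(p2,portB)} ∪ {truck_at(t2,portB)}
          = {in(p3,t1), pkg_at(p2,portB), truck_at(t2,portB)}

== RESULT ==
["in(p3,t1)", "pkg_at(p2,portB)", "truck_at(t2,portB)"]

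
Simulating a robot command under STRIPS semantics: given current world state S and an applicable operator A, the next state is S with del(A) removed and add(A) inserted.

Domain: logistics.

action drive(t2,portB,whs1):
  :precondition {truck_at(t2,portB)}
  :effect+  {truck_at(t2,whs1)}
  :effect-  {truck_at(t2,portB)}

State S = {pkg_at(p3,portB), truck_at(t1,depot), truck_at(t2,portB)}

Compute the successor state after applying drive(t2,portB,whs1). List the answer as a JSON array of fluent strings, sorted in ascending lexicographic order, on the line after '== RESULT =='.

Compute (S \ del) ∪ add:
  pre ⊆ S: {truck_at(t2,portB)} ⊆ S  — applicable
  S \ del = {pkg_at(p3,portB), truck_at(t1,depot)}
  ∪ add   = {pkg_at(p3,portB), truck_at(t1,depot), truck_at(t2,whs1)}

== RESULT ==
["pkg_at(p3,portB)", "truck_at(t1,depot)", "truck_at(t2,whs1)"]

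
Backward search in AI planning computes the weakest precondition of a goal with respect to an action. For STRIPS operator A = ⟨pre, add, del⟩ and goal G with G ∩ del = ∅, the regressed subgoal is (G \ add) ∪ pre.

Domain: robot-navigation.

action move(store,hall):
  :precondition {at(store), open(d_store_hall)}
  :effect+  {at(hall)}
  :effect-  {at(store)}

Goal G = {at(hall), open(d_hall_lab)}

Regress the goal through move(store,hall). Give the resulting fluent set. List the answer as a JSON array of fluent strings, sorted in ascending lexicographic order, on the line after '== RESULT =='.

Regress:
  G ∩ del = {}  (empty — regression defined)
  G \ add = {at(hall), open(d_hall_lab)} \ {at(hall)} = {open(d_hall_lab)}
  ∪ pre   = {open(d_hall_lab)} ∪ {at(store), open(d_store_hall)}
          = {at(store), open(d_hall_lab), open(d_store_hall)}

== RESULT ==
["at(store)", "open(d_hall_lab)", "open(d_store_hall)"]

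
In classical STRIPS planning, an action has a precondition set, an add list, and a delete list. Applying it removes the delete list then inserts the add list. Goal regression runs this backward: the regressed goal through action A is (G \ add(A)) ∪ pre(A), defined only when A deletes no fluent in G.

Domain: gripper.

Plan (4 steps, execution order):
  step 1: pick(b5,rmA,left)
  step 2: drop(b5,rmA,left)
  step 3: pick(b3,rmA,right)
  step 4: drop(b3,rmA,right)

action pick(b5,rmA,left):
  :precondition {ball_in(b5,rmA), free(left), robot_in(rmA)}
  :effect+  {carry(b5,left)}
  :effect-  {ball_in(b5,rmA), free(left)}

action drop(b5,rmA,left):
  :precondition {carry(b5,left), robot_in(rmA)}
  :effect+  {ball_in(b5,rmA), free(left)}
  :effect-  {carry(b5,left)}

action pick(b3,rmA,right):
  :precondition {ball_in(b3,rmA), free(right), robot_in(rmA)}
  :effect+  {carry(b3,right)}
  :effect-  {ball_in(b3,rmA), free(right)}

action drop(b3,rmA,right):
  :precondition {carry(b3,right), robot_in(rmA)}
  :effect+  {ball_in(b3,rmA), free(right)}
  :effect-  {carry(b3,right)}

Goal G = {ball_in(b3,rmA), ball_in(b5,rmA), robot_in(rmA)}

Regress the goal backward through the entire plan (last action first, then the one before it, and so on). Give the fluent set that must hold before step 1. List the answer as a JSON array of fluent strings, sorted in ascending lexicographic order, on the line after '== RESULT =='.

Work backward from the goal:
  through step 4 (drop(b3,rmA,right)): drop {ball_in(b3,rmA)}, keep {ball_in(b5,rmA), robot_in(rmA)}, require {carry(b3,right), robot_in(rmA)}
    → {ball_in(b5,rmA), carry(b3,right), robot_in(rmA)}
  through step 3 (pick(b3,rmA,right)): drop {carry(b3,right)}, keep {ball_in(b5,rmA), robot_in(rmA)}, require {ball_in(b3,rmA), free(right), robot_in(rmA)}
    → {ball_in(b3,rmA), ball_in(b5,rmA), free(right), robot_in(rmA)}
  through step 2 (drop(b5,rmA,left)): drop {ball_in(b5,rmA)}, keep {ball_in(b3,rmA), free(right), robot_in(rmA)}, require {carry(b5,left), robot_in(rmA)}
    → {ball_in(b3,rmA), carry(b5,left), free(right), robot_in(rmA)}
  through step 1 (pick(b5,rmA,left)): drop {carry(b5,left)}, keep {ball_in(b3,rmA), free(right), robot_in(rmA)}, require {ball_in(b5,rmA), free(left), robot_in(rmA)}
    → {ball_in(b3,rmA), ball_in(b5,rmA), free(left), free(right), robot_in(rmA)}

== RESULT ==
["ball_in(b3,rmA)", "ball_in(b5,rmA)", "free(left)", "free(right)", "robot_in(rmA)"]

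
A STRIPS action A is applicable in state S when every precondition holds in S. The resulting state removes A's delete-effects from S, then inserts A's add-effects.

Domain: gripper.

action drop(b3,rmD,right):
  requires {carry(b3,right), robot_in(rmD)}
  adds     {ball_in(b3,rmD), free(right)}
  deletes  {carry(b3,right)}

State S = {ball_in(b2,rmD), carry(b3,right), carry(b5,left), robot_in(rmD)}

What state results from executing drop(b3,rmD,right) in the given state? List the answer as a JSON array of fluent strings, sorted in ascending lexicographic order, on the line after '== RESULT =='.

Progress:
  pre ⊆ S: {carry(b3,right), robot_in(rmD)} ⊆ S  — applicable
  S \ del = {ball_in(b2,rmD), carry(b5,left), robot_in(rmD)}
  ∪ add   = {ball_in(b2,rmD), ball_in(b3,rmD), carry(b5,left), free(right), robot_in(rmD)}

== RESULT ==
["ball_in(b2,rmD)", "ball_in(b3,rmD)", "carry(b5,left)", "free(right)", "robot_in(rmD)"]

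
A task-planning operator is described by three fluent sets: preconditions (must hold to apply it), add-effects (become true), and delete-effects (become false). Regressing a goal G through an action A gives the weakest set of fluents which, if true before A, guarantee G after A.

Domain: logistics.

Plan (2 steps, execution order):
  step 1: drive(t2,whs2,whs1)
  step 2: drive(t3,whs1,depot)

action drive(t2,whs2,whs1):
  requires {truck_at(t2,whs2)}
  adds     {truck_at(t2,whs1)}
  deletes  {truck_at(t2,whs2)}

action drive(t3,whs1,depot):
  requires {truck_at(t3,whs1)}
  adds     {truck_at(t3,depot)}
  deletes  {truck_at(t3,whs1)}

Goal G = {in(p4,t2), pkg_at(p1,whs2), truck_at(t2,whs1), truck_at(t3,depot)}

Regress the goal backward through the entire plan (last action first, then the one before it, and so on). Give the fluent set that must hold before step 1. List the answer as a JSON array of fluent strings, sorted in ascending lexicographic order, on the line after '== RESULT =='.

Work backward from the goal:
  through step 2 (drive(t3,whs1,depot)): drop {truck_at(t3,depot)}, keep {in(p4,t2), pkg_at(p1,whs2), truck_at(t2,whs1)}, require {truck_at(t3,whs1)}
    → {in(p4,t2), pkg_at(p1,whs2), truck_at(t2,whs1), truck_at(t3,whs1)}
  through step 1 (drive(t2,whs2,whs1)): drop {truck_at(t2,whs1)}, keep {in(p4,t2), pkg_at(p1,whs2), truck_at(t3,whs1)}, require {truck_at(t2,whs2)}
    → {in(p4,t2), pkg_at(p1,whs2), truck_at(t2,whs2), truck_at(t3,whs1)}

== RESULT ==
["in(p4,t2)", "pkg_at(p1,whs2)", "truck_at(t2,whs2)", "truck_at(t3,whs1)"]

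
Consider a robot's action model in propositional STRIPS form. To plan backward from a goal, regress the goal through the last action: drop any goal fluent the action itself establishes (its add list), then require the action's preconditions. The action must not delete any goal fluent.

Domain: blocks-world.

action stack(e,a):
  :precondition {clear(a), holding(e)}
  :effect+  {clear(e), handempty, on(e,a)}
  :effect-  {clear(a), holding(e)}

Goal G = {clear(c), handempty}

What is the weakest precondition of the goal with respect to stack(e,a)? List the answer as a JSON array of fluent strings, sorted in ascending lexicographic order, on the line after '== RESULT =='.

Regress:
  G ∩ del = {}  (empty — regression defined)
  G \ add = {clear(c), handempty} \ {clear(e), handempty, on(e,a)} = {clear(c)}
  ∪ pre   = {clear(c)} ∪ {clear(a), holding(e)}
          = {clear(a), clear(c), holding(e)}

== RESULT ==
["clear(a)", "clear(c)", "holding(e)"]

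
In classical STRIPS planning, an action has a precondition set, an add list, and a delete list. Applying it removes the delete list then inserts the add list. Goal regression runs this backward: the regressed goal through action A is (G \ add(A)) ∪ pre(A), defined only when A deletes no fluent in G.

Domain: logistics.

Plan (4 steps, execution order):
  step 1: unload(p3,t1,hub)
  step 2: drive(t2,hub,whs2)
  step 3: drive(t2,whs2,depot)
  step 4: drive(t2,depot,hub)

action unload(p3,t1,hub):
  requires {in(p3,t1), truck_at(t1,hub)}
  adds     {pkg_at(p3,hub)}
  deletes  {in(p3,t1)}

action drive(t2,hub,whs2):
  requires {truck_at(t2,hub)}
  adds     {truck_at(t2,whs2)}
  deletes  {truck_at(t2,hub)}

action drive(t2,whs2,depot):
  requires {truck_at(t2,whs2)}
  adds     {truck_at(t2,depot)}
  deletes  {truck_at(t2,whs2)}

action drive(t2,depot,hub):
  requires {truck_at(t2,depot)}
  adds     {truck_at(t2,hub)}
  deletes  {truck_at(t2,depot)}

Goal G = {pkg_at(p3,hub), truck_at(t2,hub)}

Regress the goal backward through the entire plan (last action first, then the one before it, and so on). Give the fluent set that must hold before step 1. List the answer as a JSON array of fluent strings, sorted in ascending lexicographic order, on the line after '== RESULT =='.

Work backward from the goal:
  through step 4 (drive(t2,depot,hub)): drop {truck_at(t2,hub)}, keep {pkg_at(p3,hub)}, require {truck_at(t2,depot)}
    → {pkg_at(p3,hub), truck_at(t2,depot)}
  through step 3 (drive(t2,whs2,depot)): drop {truck_at(t2,depot)}, keep {pkg_at(p3,hub)}, require {truck_at(t2,whs2)}
    → {pkg_at(p3,hub), truck_at(t2,whs2)}
  through step 2 (drive(t2,hub,whs2)): drop {truck_at(t2,whs2)}, keep {pkg_at(p3,hub)}, require {truck_at(t2,hub)}
    → {pkg_at(p3,hub), truck_at(t2,hub)}
  through step 1 (unload(p3,t1,hub)): drop {pkg_at(p3,hub)}, keep {truck_at(t2,hub)}, require {in(p3,t1), truck_at(t1,hub)}
    → {in(p3,t1), truck_at(t1,hub), truck_at(t2,hub)}

== RESULT ==
["in(p3,t1)", "truck_at(t1,hub)", "truck_at(t2,hub)"]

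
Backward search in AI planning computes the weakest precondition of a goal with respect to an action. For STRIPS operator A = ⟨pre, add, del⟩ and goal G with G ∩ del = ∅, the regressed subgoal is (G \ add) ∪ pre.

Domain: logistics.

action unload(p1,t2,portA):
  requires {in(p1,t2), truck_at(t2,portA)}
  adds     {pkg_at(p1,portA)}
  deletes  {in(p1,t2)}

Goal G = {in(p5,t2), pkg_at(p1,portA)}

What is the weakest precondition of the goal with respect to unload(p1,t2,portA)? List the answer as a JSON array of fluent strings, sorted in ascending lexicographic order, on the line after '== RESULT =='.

Regress:
  G ∩ del = {}  (empty — regression defined)
  G \ add = {in(p5,t2), pkg_at(p1,portA)} \ {pkg_at(p1,portA)} = {in(p5,t2)}
  ∪ pre   = {in(p5,t2)} ∪ {in(p1,t2), truck_at(t2,portA)}
          = {in(p1,t2), in(p5,t2), truck_at(t2,portA)}

== RESULT ==
["in(p1,t2)", "in(p5,t2)", "truck_at(t2,portA)"]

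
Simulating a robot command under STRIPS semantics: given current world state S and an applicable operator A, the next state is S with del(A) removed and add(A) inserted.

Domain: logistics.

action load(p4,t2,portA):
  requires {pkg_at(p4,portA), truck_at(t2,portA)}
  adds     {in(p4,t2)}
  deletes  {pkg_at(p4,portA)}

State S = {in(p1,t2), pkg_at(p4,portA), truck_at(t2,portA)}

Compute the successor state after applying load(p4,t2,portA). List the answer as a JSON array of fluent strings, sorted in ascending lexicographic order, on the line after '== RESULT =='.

Compute (S \ del) ∪ add:
  pre ⊆ S: {pkg_at(p4,portA), truck_at(t2,portA)} ⊆ S  — applicable
  S \ del = {in(p1,t2), truck_at(t2,portA)}
  ∪ add   = {in(p1,t2), in(p4,t2), truck_at(t2,portA)}

== RESULT ==
["in(p1,t2)", "in(p4,t2)", "truck_at(t2,portA)"]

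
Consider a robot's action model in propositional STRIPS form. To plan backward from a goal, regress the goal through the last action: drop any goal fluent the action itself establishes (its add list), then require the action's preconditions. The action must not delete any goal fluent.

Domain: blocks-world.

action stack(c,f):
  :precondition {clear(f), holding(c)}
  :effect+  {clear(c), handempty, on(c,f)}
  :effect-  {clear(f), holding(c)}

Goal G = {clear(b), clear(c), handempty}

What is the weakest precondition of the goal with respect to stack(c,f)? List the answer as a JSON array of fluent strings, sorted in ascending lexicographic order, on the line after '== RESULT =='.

Regress:
  G ∩ del = {}  (empty — regression defined)
  G \ add = {clear(b), clear(c), handempty} \ {clear(c), handempty, on(c,f)} = {clear(b)}
  ∪ pre   = {clear(b)} ∪ {clear(f), holding(c)}
          = {clear(b), clear(f), holding(c)}

== RESULT ==
["clear(b)", "clear(f)", "holding(c)"]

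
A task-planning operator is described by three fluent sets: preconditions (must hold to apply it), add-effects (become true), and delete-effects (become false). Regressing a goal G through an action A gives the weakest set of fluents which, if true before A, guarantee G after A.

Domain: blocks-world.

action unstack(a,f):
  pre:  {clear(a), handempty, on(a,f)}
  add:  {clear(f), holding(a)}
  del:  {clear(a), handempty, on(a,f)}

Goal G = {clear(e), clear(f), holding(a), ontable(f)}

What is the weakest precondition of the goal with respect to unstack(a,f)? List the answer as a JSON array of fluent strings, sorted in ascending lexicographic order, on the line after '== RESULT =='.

Compute (G \ add) ∪ pre:
  G ∩ del = {}  (empty — regression defined)
  G \ add = {clear(e), clear(f), holding(a), ontable(f)} \ {clear(f), holding(a)} = {clear(e), ontable(f)}
  ∪ pre   = {clear(e), ontable(f)} ∪ {clear(a), handempty, on(a,f)}
          = {clear(a), clear(e), handempty, on(a,f), ontable(f)}

== RESULT ==
["clear(a)", "clear(e)", "handempty", "on(a,f)", "ontable(f)"]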